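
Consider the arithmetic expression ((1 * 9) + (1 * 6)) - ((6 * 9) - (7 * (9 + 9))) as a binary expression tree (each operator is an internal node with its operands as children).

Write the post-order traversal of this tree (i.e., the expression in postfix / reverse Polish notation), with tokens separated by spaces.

Post-order on an expression tree gives postfix notation: for each operator, emit left operand, right operand, then the operator.

1 9 * 1 6 * + 6 9 * 7 9 9 + * - -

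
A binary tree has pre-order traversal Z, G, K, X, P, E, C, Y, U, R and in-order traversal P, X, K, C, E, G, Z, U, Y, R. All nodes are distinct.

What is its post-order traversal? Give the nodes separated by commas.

P, X, C, E, K, G, U, R, Y, Z

The first element of pre-order is the root; it splits in-order into left and right subtrees.
Root Z: left subtree has 6 nodes {P, X, K, C, E, G}, right has 3 {U, Y, R}.
  Root G: left subtree has 5 nodes {P, X, K, C, E}, right has 0 { }.
    Root K: left subtree has 2 nodes {P, X}, right has 2 {C, E}.
      Root X: left subtree has 1 node {P}, right has 0 { }.
      Root E: left subtree has 1 node {C}, right has 0 { }.
  Root Y: left subtree has 1 node {U}, right has 1 {R}.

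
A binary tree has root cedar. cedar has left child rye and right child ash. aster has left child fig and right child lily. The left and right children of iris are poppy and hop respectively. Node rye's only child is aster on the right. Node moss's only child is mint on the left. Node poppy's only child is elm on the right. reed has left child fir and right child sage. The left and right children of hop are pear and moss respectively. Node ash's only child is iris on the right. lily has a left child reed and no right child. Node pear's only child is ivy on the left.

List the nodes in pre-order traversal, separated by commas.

Pre-order visits the node, then its left subtree, then its right subtree.
Visit cedar.
At cedar: go left to rye.
  Visit rye.
  At rye: no left child.
  At rye: go right to aster.
    Visit aster.
    At aster: go left to fig.
      fig is a leaf — visit fig.
    At aster: go right to lily.
      Visit lily.
      At lily: go left to reed.
        Visit reed.
        At reed: go left to fir.
          fir is a leaf — visit fir.
        At reed: go right to sage.
          sage is a leaf — visit sage.
      At lily: no right child.
At cedar: go right to ash.
  Visit ash.
  At ash: no left child.
  At ash: go right to iris.
    Visit iris.
    At iris: go left to poppy.
      Visit poppy.
      At poppy: no left child.
      At poppy: go right to elm.
        elm is a leaf — visit elm.
    At iris: go right to hop.
      Visit hop.
      At hop: go left to pear.
        Visit pear.
        At pear: go left to ivy.
          ivy is a leaf — visit ivy.
        At pear: no right child.
      At hop: go right to moss.
        Visit moss.
        At moss: go left to mint.
          mint is a leaf — visit mint.
        At moss: no right child.

cedar, rye, aster, fig, lily, reed, fir, sage, ash, iris, poppy, elm, hop, pear, ivy, moss, mint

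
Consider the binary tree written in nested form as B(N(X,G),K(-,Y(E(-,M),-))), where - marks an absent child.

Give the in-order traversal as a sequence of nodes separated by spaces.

In-order visits the left subtree, then the node, then the right subtree.
At B: go left to N.
  At N: go left to X.
    X is a leaf — visit X.
  Visit N.
  At N: go right to G.
    G is a leaf — visit G.
Visit B.
At B: go right to K.
  At K: no left child.
  Visit K.
  At K: go right to Y.
    At Y: go left to E.
      At E: no left child.
      Visit E.
      At E: go right to M.
        M is a leaf — visit M.
    Visit Y.
    At Y: no right child.

X N G B K E M Y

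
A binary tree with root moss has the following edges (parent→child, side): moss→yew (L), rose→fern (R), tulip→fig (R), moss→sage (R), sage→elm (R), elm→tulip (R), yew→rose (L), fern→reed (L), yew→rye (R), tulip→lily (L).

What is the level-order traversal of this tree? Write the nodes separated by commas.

Level-order visits nodes level by level from the root, left to right within each level.
Level 0: moss
Level 1: yew, sage
Level 2: rose, rye, elm
Level 3: fern, tulip
Level 4: reed, lily, fig

moss, yew, sage, rose, rye, elm, fern, tulip, reed, lily, fig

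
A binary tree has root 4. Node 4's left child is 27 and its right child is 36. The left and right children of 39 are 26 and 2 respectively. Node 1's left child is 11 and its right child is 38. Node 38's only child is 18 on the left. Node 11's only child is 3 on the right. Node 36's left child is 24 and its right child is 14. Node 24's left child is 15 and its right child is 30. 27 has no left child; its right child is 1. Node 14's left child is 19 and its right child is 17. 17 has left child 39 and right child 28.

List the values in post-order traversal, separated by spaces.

Post-order visits the left subtree, then the right subtree, then the node.
At 4: go left to 27.
  At 27: no left child.
  At 27: go right to 1.
    At 1: go left to 11.
      At 11: no left child.
      At 11: go right to 3.
        3 is a leaf — visit 3.
      Visit 11.
    At 1: go right to 38.
      At 38: go left to 18.
        18 is a leaf — visit 18.
      At 38: no right child.
      Visit 38.
    Visit 1.
  Visit 27.
At 4: go right to 36.
  At 36: go left to 24.
    At 24: go left to 15.
      15 is a leaf — visit 15.
    At 24: go right to 30.
      30 is a leaf — visit 30.
    Visit 24.
  At 36: go right to 14.
    At 14: go left to 19.
      19 is a leaf — visit 19.
    At 14: go right to 17.
      At 17: go left to 39.
        At 39: go left to 26.
          26 is a leaf — visit 26.
        At 39: go right to 2.
          2 is a leaf — visit 2.
        Visit 39.
      At 17: go right to 28.
        28 is a leaf — visit 28.
      Visit 17.
    Visit 14.
  Visit 36.
Visit 4.

3 11 18 38 1 27 15 30 24 19 26 2 39 28 17 14 36 4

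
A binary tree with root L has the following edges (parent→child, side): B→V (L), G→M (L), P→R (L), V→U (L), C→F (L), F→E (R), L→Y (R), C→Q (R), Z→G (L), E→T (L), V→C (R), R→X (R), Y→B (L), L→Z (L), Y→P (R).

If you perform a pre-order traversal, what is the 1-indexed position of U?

8

Pre-order visits the node, then its left subtree, then its right subtree.
Visit L.
At L: go left to Z.
  Visit Z.
  At Z: go left to G.
    Visit G.
    At G: go left to M.
      M is a leaf — visit M.
    At G: no right child.
  At Z: no right child.
At L: go right to Y.
  Visit Y.
  At Y: go left to B.
    Visit B.
    At B: go left to V.
      Visit V.
      At V: go left to U.
        U is a leaf — visit U.
      At V: go right to C.
        Visit C.
        At C: go left to F.
          Visit F.
          At F: no left child.
          At F: go right to E.
            Visit E.
            At E: go left to T.
              T is a leaf — visit T.
            At E: no right child.
        At C: go right to Q.
          Q is a leaf — visit Q.
    At B: no right child.
  At Y: go right to P.
    Visit P.
    At P: go left to R.
      Visit R.
      At R: no left child.
      At R: go right to X.
        X is a leaf — visit X.
    At P: no right child.
Full pre-order sequence: L, Z, G, M, Y, B, V, U, C, F, E, T, Q, P, R, X.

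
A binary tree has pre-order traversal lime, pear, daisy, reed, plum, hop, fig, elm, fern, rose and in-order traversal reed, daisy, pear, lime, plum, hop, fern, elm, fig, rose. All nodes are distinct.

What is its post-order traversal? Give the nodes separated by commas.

The first element of pre-order is the root; it splits in-order into left and right subtrees.
Root lime: left subtree has 3 nodes {reed, daisy, pear}, right has 6 {plum, hop, fern, elm, fig, rose}.
  Root pear: left subtree has 2 nodes {reed, daisy}, right has 0 { }.
    Root daisy: left subtree has 1 node {reed}, right has 0 { }.
  Root plum: left subtree has 0 nodes { }, right has 5 {hop, fern, elm, fig, rose}.
    Root hop: left subtree has 0 nodes { }, right has 4 {fern, elm, fig, rose}.
      Root fig: left subtree has 2 nodes {fern, elm}, right has 1 {rose}.
        Root elm: left subtree has 1 node {fern}, right has 0 { }.

reed, daisy, pear, fern, elm, rose, fig, hop, plum, lime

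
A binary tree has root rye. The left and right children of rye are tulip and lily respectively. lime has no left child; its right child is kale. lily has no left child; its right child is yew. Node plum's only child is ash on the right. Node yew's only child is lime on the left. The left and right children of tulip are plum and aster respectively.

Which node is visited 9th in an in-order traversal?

In-order visits the left subtree, then the node, then the right subtree.
At rye: go left to tulip.
  At tulip: go left to plum.
    At plum: no left child.
    Visit plum.
    At plum: go right to ash.
      ash is a leaf — visit ash.
  Visit tulip.
  At tulip: go right to aster.
    aster is a leaf — visit aster.
Visit rye.
At rye: go right to lily.
  At lily: no left child.
  Visit lily.
  At lily: go right to yew.
    At yew: go left to lime.
      At lime: no left child.
      Visit lime.
      At lime: go right to kale.
        kale is a leaf — visit kale.
    Visit yew.
    At yew: no right child.
Full in-order sequence: plum, ash, tulip, aster, rye, lily, lime, kale, yew.

yew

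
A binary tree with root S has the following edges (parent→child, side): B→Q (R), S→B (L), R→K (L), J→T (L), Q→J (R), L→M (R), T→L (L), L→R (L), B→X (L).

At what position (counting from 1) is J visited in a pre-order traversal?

Pre-order visits the node, then its left subtree, then its right subtree.
Visit S.
At S: go left to B.
  Visit B.
  At B: go left to X.
    X is a leaf — visit X.
  At B: go right to Q.
    Visit Q.
    At Q: no left child.
    At Q: go right to J.
      Visit J.
      At J: go left to T.
        Visit T.
        At T: go left to L.
          Visit L.
          At L: go left to R.
            Visit R.
            At R: go left to K.
              K is a leaf — visit K.
            At R: no right child.
          At L: go right to M.
            M is a leaf — visit M.
        At T: no right child.
      At J: no right child.
At S: no right child.
Full pre-order sequence: S, B, X, Q, J, T, L, R, K, M.

5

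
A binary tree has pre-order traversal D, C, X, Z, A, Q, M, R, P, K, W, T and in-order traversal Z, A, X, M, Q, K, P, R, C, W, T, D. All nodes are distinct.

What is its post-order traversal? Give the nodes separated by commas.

A, Z, M, K, P, R, Q, X, T, W, C, D

The first element of pre-order is the root; it splits in-order into left and right subtrees.
Root D: left subtree has 11 nodes {Z, A, X, M, Q, K, P, R, C, W, T}, right has 0 { }.
  Root C: left subtree has 8 nodes {Z, A, X, M, Q, K, P, R}, right has 2 {W, T}.
    Root X: left subtree has 2 nodes {Z, A}, right has 5 {M, Q, K, P, R}.
      Root Z: left subtree has 0 nodes { }, right has 1 {A}.
      Root Q: left subtree has 1 node {M}, right has 3 {K, P, R}.
        Root R: left subtree has 2 nodes {K, P}, right has 0 { }.
          Root P: left subtree has 1 node {K}, right has 0 { }.
    Root W: left subtree has 0 nodes { }, right has 1 {T}.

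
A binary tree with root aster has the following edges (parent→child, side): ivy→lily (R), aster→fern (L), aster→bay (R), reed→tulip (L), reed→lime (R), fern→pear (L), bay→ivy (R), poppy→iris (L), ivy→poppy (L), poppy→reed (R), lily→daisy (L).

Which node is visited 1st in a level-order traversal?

aster

Level-order visits nodes level by level from the root, left to right within each level.
Level 0: aster
Level 1: fern, bay
Level 2: pear, ivy
Level 3: poppy, lily
Level 4: iris, reed, daisy
Level 5: tulip, lime
Full level-order sequence: aster, fern, bay, pear, ivy, poppy, lily, iris, reed, daisy, tulip, lime.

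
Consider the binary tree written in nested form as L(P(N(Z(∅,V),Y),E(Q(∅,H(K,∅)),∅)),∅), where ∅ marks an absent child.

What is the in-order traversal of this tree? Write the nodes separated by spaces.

In-order visits the left subtree, then the node, then the right subtree.
At L: go left to P.
  At P: go left to N.
    At N: go left to Z.
      At Z: no left child.
      Visit Z.
      At Z: go right to V.
        V is a leaf — visit V.
    Visit N.
    At N: go right to Y.
      Y is a leaf — visit Y.
  Visit P.
  At P: go right to E.
    At E: go left to Q.
      At Q: no left child.
      Visit Q.
      At Q: go right to H.
        At H: go left to K.
          K is a leaf — visit K.
        Visit H.
        At H: no right child.
    Visit E.
    At E: no right child.
Visit L.
At L: no right child.

Z V N Y P Q K H E L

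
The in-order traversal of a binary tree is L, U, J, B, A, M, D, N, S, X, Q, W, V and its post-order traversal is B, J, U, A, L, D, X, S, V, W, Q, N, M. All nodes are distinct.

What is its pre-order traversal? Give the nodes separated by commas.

The last element of post-order is the root; it splits in-order into left and right subtrees.
Root M: left subtree has 5 nodes {L, U, J, B, A}, right has 7 {D, N, S, X, Q, W, V}.
  Root L: left subtree has 0 nodes { }, right has 4 {U, J, B, A}.
    Root A: left subtree has 3 nodes {U, J, B}, right has 0 { }.
      Root U: left subtree has 0 nodes { }, right has 2 {J, B}.
        Root J: left subtree has 0 nodes { }, right has 1 {B}.
  Root N: left subtree has 1 node {D}, right has 5 {S, X, Q, W, V}.
    Root Q: left subtree has 2 nodes {S, X}, right has 2 {W, V}.
      Root S: left subtree has 0 nodes { }, right has 1 {X}.
      Root W: left subtree has 0 nodes { }, right has 1 {V}.

M, L, A, U, J, B, N, D, Q, S, X, W, V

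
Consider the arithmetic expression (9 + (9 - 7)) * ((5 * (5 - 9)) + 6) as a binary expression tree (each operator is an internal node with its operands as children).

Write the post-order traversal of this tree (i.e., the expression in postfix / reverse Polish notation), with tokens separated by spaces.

9 9 7 - + 5 5 9 - * 6 + *

Post-order on an expression tree gives postfix notation: for each operator, emit left operand, right operand, then the operator.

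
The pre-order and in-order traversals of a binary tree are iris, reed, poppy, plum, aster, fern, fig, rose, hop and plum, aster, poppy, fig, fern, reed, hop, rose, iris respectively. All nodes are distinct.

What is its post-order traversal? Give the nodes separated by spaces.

aster plum fig fern poppy hop rose reed iris

The first element of pre-order is the root; it splits in-order into left and right subtrees.
Root iris: left subtree has 8 nodes {plum, aster, poppy, fig, fern, reed, hop, rose}, right has 0 { }.
  Root reed: left subtree has 5 nodes {plum, aster, poppy, fig, fern}, right has 2 {hop, rose}.
    Root poppy: left subtree has 2 nodes {plum, aster}, right has 2 {fig, fern}.
      Root plum: left subtree has 0 nodes { }, right has 1 {aster}.
      Root fern: left subtree has 1 node {fig}, right has 0 { }.
    Root rose: left subtree has 1 node {hop}, right has 0 { }.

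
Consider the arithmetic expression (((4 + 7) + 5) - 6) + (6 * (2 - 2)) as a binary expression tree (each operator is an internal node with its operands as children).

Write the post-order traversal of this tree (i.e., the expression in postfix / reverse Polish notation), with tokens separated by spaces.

Post-order on an expression tree gives postfix notation: for each operator, emit left operand, right operand, then the operator.

4 7 + 5 + 6 - 6 2 2 - * +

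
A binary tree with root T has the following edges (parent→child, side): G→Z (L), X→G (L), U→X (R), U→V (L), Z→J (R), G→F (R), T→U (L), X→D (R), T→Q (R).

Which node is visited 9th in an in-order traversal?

In-order visits the left subtree, then the node, then the right subtree.
At T: go left to U.
  At U: go left to V.
    V is a leaf — visit V.
  Visit U.
  At U: go right to X.
    At X: go left to G.
      At G: go left to Z.
        At Z: no left child.
        Visit Z.
        At Z: go right to J.
          J is a leaf — visit J.
      Visit G.
      At G: go right to F.
        F is a leaf — visit F.
    Visit X.
    At X: go right to D.
      D is a leaf — visit D.
Visit T.
At T: go right to Q.
  Q is a leaf — visit Q.
Full in-order sequence: V, U, Z, J, G, F, X, D, T, Q.

T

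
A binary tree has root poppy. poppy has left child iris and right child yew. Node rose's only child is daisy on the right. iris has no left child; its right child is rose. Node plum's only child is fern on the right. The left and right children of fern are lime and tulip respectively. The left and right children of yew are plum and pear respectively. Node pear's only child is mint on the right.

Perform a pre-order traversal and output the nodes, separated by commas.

poppy, iris, rose, daisy, yew, plum, fern, lime, tulip, pear, mint

Pre-order visits the node, then its left subtree, then its right subtree.
Visit poppy.
At poppy: go left to iris.
  Visit iris.
  At iris: no left child.
  At iris: go right to rose.
    Visit rose.
    At rose: no left child.
    At rose: go right to daisy.
      daisy is a leaf — visit daisy.
At poppy: go right to yew.
  Visit yew.
  At yew: go left to plum.
    Visit plum.
    At plum: no left child.
    At plum: go right to fern.
      Visit fern.
      At fern: go left to lime.
        lime is a leaf — visit lime.
      At fern: go right to tulip.
        tulip is a leaf — visit tulip.
  At yew: go right to pear.
    Visit pear.
    At pear: no left child.
    At pear: go right to mint.
      mint is a leaf — visit mint.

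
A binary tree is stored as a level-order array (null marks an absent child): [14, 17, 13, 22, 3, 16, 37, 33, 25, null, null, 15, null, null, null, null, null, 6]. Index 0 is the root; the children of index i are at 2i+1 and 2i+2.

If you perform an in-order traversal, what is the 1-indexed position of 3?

6

In-order visits the left subtree, then the node, then the right subtree.
At 14: go left to 17.
  At 17: go left to 22.
    At 22: go left to 33.
      33 is a leaf — visit 33.
    Visit 22.
    At 22: go right to 25.
      At 25: go left to 6.
        6 is a leaf — visit 6.
      Visit 25.
      At 25: no right child.
  Visit 17.
  At 17: go right to 3.
    3 is a leaf — visit 3.
Visit 14.
At 14: go right to 13.
  At 13: go left to 16.
    At 16: go left to 15.
      15 is a leaf — visit 15.
    Visit 16.
    At 16: no right child.
  Visit 13.
  At 13: go right to 37.
    37 is a leaf — visit 37.
Full in-order sequence: 33, 22, 6, 25, 17, 3, 14, 15, 16, 13, 37.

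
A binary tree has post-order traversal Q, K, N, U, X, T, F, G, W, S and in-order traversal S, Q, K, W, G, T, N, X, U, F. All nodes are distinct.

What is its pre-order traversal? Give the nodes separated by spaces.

The last element of post-order is the root; it splits in-order into left and right subtrees.
Root S: left subtree has 0 nodes { }, right has 9 {Q, K, W, G, T, N, X, U, F}.
  Root W: left subtree has 2 nodes {Q, K}, right has 6 {G, T, N, X, U, F}.
    Root K: left subtree has 1 node {Q}, right has 0 { }.
    Root G: left subtree has 0 nodes { }, right has 5 {T, N, X, U, F}.
      Root F: left subtree has 4 nodes {T, N, X, U}, right has 0 { }.
        Root T: left subtree has 0 nodes { }, right has 3 {N, X, U}.
          Root X: left subtree has 1 node {N}, right has 1 {U}.

S W K Q G F T X N U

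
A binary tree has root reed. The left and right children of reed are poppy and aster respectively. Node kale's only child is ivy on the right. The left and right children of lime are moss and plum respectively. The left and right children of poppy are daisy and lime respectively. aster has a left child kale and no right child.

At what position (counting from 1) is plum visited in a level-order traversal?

8

Level-order visits nodes level by level from the root, left to right within each level.
Level 0: reed
Level 1: poppy, aster
Level 2: daisy, lime, kale
Level 3: moss, plum, ivy
Full level-order sequence: reed, poppy, aster, daisy, lime, kale, moss, plum, ivy.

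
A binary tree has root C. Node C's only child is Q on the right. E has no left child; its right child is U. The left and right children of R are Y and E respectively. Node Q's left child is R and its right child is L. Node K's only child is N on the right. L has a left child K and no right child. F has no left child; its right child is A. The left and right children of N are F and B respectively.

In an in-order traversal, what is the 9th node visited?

In-order visits the left subtree, then the node, then the right subtree.
At C: no left child.
Visit C.
At C: go right to Q.
  At Q: go left to R.
    At R: go left to Y.
      Y is a leaf — visit Y.
    Visit R.
    At R: go right to E.
      At E: no left child.
      Visit E.
      At E: go right to U.
        U is a leaf — visit U.
  Visit Q.
  At Q: go right to L.
    At L: go left to K.
      At K: no left child.
      Visit K.
      At K: go right to N.
        At N: go left to F.
          At F: no left child.
          Visit F.
          At F: go right to A.
            A is a leaf — visit A.
        Visit N.
        At N: go right to B.
          B is a leaf — visit B.
    Visit L.
    At L: no right child.
Full in-order sequence: C, Y, R, E, U, Q, K, F, A, N, B, L.

A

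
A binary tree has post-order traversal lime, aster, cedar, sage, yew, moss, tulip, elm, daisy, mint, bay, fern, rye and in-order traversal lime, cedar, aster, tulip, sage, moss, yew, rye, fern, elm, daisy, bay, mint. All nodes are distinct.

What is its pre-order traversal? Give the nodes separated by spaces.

The last element of post-order is the root; it splits in-order into left and right subtrees.
Root rye: left subtree has 7 nodes {lime, cedar, aster, tulip, sage, moss, yew}, right has 5 {fern, elm, daisy, bay, mint}.
  Root tulip: left subtree has 3 nodes {lime, cedar, aster}, right has 3 {sage, moss, yew}.
    Root cedar: left subtree has 1 node {lime}, right has 1 {aster}.
    Root moss: left subtree has 1 node {sage}, right has 1 {yew}.
  Root fern: left subtree has 0 nodes { }, right has 4 {elm, daisy, bay, mint}.
    Root bay: left subtree has 2 nodes {elm, daisy}, right has 1 {mint}.
      Root daisy: left subtree has 1 node {elm}, right has 0 { }.

rye tulip cedar lime aster moss sage yew fern bay daisy elm mint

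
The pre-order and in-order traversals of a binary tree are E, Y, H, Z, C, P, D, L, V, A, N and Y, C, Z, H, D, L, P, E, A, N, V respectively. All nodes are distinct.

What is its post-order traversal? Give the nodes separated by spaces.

C Z L D P H Y N A V E

The first element of pre-order is the root; it splits in-order into left and right subtrees.
Root E: left subtree has 7 nodes {Y, C, Z, H, D, L, P}, right has 3 {A, N, V}.
  Root Y: left subtree has 0 nodes { }, right has 6 {C, Z, H, D, L, P}.
    Root H: left subtree has 2 nodes {C, Z}, right has 3 {D, L, P}.
      Root Z: left subtree has 1 node {C}, right has 0 { }.
      Root P: left subtree has 2 nodes {D, L}, right has 0 { }.
        Root D: left subtree has 0 nodes { }, right has 1 {L}.
  Root V: left subtree has 2 nodes {A, N}, right has 0 { }.
    Root A: left subtree has 0 nodes { }, right has 1 {N}.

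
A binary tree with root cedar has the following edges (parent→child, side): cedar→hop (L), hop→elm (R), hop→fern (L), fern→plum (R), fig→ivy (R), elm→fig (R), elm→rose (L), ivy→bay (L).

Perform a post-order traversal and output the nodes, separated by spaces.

Post-order visits the left subtree, then the right subtree, then the node.
At cedar: go left to hop.
  At hop: go left to fern.
    At fern: no left child.
    At fern: go right to plum.
      plum is a leaf — visit plum.
    Visit fern.
  At hop: go right to elm.
    At elm: go left to rose.
      rose is a leaf — visit rose.
    At elm: go right to fig.
      At fig: no left child.
      At fig: go right to ivy.
        At ivy: go left to bay.
          bay is a leaf — visit bay.
        At ivy: no right child.
        Visit ivy.
      Visit fig.
    Visit elm.
  Visit hop.
At cedar: no right child.
Visit cedar.

plum fern rose bay ivy fig elm hop cedar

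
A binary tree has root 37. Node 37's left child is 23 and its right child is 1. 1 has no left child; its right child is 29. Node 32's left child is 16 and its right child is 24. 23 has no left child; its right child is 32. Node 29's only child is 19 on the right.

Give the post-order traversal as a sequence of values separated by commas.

16, 24, 32, 23, 19, 29, 1, 37

Post-order visits the left subtree, then the right subtree, then the node.
At 37: go left to 23.
  At 23: no left child.
  At 23: go right to 32.
    At 32: go left to 16.
      16 is a leaf — visit 16.
    At 32: go right to 24.
      24 is a leaf — visit 24.
    Visit 32.
  Visit 23.
At 37: go right to 1.
  At 1: no left child.
  At 1: go right to 29.
    At 29: no left child.
    At 29: go right to 19.
      19 is a leaf — visit 19.
    Visit 29.
  Visit 1.
Visit 37.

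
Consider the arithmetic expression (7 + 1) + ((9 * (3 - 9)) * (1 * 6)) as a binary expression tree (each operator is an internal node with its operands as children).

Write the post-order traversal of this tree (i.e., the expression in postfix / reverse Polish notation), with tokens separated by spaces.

Post-order on an expression tree gives postfix notation: for each operator, emit left operand, right operand, then the operator.

7 1 + 9 3 9 - * 1 6 * * +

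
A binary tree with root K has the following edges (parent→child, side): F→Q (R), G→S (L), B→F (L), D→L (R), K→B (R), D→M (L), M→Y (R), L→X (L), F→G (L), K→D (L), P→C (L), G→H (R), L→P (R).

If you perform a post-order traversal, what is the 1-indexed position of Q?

Post-order visits the left subtree, then the right subtree, then the node.
At K: go left to D.
  At D: go left to M.
    At M: no left child.
    At M: go right to Y.
      Y is a leaf — visit Y.
    Visit M.
  At D: go right to L.
    At L: go left to X.
      X is a leaf — visit X.
    At L: go right to P.
      At P: go left to C.
        C is a leaf — visit C.
      At P: no right child.
      Visit P.
    Visit L.
  Visit D.
At K: go right to B.
  At B: go left to F.
    At F: go left to G.
      At G: go left to S.
        S is a leaf — visit S.
      At G: go right to H.
        H is a leaf — visit H.
      Visit G.
    At F: go right to Q.
      Q is a leaf — visit Q.
    Visit F.
  At B: no right child.
  Visit B.
Visit K.
Full post-order sequence: Y, M, X, C, P, L, D, S, H, G, Q, F, B, K.

11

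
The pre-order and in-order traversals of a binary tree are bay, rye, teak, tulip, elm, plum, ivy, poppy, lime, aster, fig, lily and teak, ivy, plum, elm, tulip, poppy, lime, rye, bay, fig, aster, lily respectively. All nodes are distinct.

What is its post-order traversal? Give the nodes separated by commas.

The first element of pre-order is the root; it splits in-order into left and right subtrees.
Root bay: left subtree has 8 nodes {teak, ivy, plum, elm, tulip, poppy, lime, rye}, right has 3 {fig, aster, lily}.
  Root rye: left subtree has 7 nodes {teak, ivy, plum, elm, tulip, poppy, lime}, right has 0 { }.
    Root teak: left subtree has 0 nodes { }, right has 6 {ivy, plum, elm, tulip, poppy, lime}.
      Root tulip: left subtree has 3 nodes {ivy, plum, elm}, right has 2 {poppy, lime}.
        Root elm: left subtree has 2 nodes {ivy, plum}, right has 0 { }.
          Root plum: left subtree has 1 node {ivy}, right has 0 { }.
        Root poppy: left subtree has 0 nodes { }, right has 1 {lime}.
  Root aster: left subtree has 1 node {fig}, right has 1 {lily}.

ivy, plum, elm, lime, poppy, tulip, teak, rye, fig, lily, aster, bay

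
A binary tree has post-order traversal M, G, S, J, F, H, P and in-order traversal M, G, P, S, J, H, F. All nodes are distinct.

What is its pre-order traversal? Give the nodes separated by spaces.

P G M H J S F

The last element of post-order is the root; it splits in-order into left and right subtrees.
Root P: left subtree has 2 nodes {M, G}, right has 4 {S, J, H, F}.
  Root G: left subtree has 1 node {M}, right has 0 { }.
  Root H: left subtree has 2 nodes {S, J}, right has 1 {F}.
    Root J: left subtree has 1 node {S}, right has 0 { }.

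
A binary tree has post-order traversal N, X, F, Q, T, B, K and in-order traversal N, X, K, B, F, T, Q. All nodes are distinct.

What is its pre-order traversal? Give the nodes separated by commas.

The last element of post-order is the root; it splits in-order into left and right subtrees.
Root K: left subtree has 2 nodes {N, X}, right has 4 {B, F, T, Q}.
  Root X: left subtree has 1 node {N}, right has 0 { }.
  Root B: left subtree has 0 nodes { }, right has 3 {F, T, Q}.
    Root T: left subtree has 1 node {F}, right has 1 {Q}.

K, X, N, B, T, F, Q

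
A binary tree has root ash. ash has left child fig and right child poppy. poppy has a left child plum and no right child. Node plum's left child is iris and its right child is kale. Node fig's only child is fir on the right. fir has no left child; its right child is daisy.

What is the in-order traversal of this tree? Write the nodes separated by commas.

In-order visits the left subtree, then the node, then the right subtree.
At ash: go left to fig.
  At fig: no left child.
  Visit fig.
  At fig: go right to fir.
    At fir: no left child.
    Visit fir.
    At fir: go right to daisy.
      daisy is a leaf — visit daisy.
Visit ash.
At ash: go right to poppy.
  At poppy: go left to plum.
    At plum: go left to iris.
      iris is a leaf — visit iris.
    Visit plum.
    At plum: go right to kale.
      kale is a leaf — visit kale.
  Visit poppy.
  At poppy: no right child.

fig, fir, daisy, ash, iris, plum, kale, poppy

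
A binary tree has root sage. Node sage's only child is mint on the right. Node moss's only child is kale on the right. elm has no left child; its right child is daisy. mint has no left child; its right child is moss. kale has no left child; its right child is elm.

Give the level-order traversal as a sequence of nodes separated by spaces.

Level-order visits nodes level by level from the root, left to right within each level.
Level 0: sage
Level 1: mint
Level 2: moss
Level 3: kale
Level 4: elm
Level 5: daisy

sage mint moss kale elm daisy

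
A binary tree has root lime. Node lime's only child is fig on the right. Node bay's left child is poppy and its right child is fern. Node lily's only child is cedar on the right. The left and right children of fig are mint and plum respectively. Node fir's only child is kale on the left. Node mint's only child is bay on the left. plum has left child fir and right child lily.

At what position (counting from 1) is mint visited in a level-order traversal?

3

Level-order visits nodes level by level from the root, left to right within each level.
Level 0: lime
Level 1: fig
Level 2: mint, plum
Level 3: bay, fir, lily
Level 4: poppy, fern, kale, cedar
Full level-order sequence: lime, fig, mint, plum, bay, fir, lily, poppy, fern, kale, cedar.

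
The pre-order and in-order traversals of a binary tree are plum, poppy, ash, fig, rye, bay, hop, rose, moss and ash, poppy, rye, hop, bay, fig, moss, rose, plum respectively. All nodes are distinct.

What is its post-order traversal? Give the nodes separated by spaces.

The first element of pre-order is the root; it splits in-order into left and right subtrees.
Root plum: left subtree has 8 nodes {ash, poppy, rye, hop, bay, fig, moss, rose}, right has 0 { }.
  Root poppy: left subtree has 1 node {ash}, right has 6 {rye, hop, bay, fig, moss, rose}.
    Root fig: left subtree has 3 nodes {rye, hop, bay}, right has 2 {moss, rose}.
      Root rye: left subtree has 0 nodes { }, right has 2 {hop, bay}.
        Root bay: left subtree has 1 node {hop}, right has 0 { }.
      Root rose: left subtree has 1 node {moss}, right has 0 { }.

ash hop bay rye moss rose fig poppy plum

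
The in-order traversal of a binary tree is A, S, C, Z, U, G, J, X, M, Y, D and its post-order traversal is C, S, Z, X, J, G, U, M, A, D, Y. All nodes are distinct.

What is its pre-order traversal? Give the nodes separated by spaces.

The last element of post-order is the root; it splits in-order into left and right subtrees.
Root Y: left subtree has 9 nodes {A, S, C, Z, U, G, J, X, M}, right has 1 {D}.
  Root A: left subtree has 0 nodes { }, right has 8 {S, C, Z, U, G, J, X, M}.
    Root M: left subtree has 7 nodes {S, C, Z, U, G, J, X}, right has 0 { }.
      Root U: left subtree has 3 nodes {S, C, Z}, right has 3 {G, J, X}.
        Root Z: left subtree has 2 nodes {S, C}, right has 0 { }.
          Root S: left subtree has 0 nodes { }, right has 1 {C}.
        Root G: left subtree has 0 nodes { }, right has 2 {J, X}.
          Root J: left subtree has 0 nodes { }, right has 1 {X}.

Y A M U Z S C G J X D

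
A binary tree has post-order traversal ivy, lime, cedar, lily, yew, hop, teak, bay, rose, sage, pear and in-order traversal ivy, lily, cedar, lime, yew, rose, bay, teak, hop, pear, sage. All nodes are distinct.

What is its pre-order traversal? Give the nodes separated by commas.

The last element of post-order is the root; it splits in-order into left and right subtrees.
Root pear: left subtree has 9 nodes {ivy, lily, cedar, lime, yew, rose, bay, teak, hop}, right has 1 {sage}.
  Root rose: left subtree has 5 nodes {ivy, lily, cedar, lime, yew}, right has 3 {bay, teak, hop}.
    Root yew: left subtree has 4 nodes {ivy, lily, cedar, lime}, right has 0 { }.
      Root lily: left subtree has 1 node {ivy}, right has 2 {cedar, lime}.
        Root cedar: left subtree has 0 nodes { }, right has 1 {lime}.
    Root bay: left subtree has 0 nodes { }, right has 2 {teak, hop}.
      Root teak: left subtree has 0 nodes { }, right has 1 {hop}.

pear, rose, yew, lily, ivy, cedar, lime, bay, teak, hop, sage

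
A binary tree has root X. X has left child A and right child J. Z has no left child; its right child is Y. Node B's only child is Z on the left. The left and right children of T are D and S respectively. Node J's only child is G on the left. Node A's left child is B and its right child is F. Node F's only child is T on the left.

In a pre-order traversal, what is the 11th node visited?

Pre-order visits the node, then its left subtree, then its right subtree.
Visit X.
At X: go left to A.
  Visit A.
  At A: go left to B.
    Visit B.
    At B: go left to Z.
      Visit Z.
      At Z: no left child.
      At Z: go right to Y.
        Y is a leaf — visit Y.
    At B: no right child.
  At A: go right to F.
    Visit F.
    At F: go left to T.
      Visit T.
      At T: go left to D.
        D is a leaf — visit D.
      At T: go right to S.
        S is a leaf — visit S.
    At F: no right child.
At X: go right to J.
  Visit J.
  At J: go left to G.
    G is a leaf — visit G.
  At J: no right child.
Full pre-order sequence: X, A, B, Z, Y, F, T, D, S, J, G.

G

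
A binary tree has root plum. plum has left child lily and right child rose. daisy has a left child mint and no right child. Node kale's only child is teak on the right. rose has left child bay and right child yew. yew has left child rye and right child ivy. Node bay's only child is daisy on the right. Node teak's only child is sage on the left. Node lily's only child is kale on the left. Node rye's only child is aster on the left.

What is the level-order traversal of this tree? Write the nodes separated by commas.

plum, lily, rose, kale, bay, yew, teak, daisy, rye, ivy, sage, mint, aster

Level-order visits nodes level by level from the root, left to right within each level.
Level 0: plum
Level 1: lily, rose
Level 2: kale, bay, yew
Level 3: teak, daisy, rye, ivy
Level 4: sage, mint, aster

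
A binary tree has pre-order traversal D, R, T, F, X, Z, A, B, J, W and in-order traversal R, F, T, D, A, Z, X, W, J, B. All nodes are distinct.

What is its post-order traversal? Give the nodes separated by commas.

The first element of pre-order is the root; it splits in-order into left and right subtrees.
Root D: left subtree has 3 nodes {R, F, T}, right has 6 {A, Z, X, W, J, B}.
  Root R: left subtree has 0 nodes { }, right has 2 {F, T}.
    Root T: left subtree has 1 node {F}, right has 0 { }.
  Root X: left subtree has 2 nodes {A, Z}, right has 3 {W, J, B}.
    Root Z: left subtree has 1 node {A}, right has 0 { }.
    Root B: left subtree has 2 nodes {W, J}, right has 0 { }.
      Root J: left subtree has 1 node {W}, right has 0 { }.

F, T, R, A, Z, W, J, B, X, D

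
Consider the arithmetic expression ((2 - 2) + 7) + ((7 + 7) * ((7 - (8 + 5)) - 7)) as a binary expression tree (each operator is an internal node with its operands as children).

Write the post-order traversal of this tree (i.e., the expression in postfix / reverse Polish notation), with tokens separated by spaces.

2 2 - 7 + 7 7 + 7 8 5 + - 7 - * +

Post-order on an expression tree gives postfix notation: for each operator, emit left operand, right operand, then the operator.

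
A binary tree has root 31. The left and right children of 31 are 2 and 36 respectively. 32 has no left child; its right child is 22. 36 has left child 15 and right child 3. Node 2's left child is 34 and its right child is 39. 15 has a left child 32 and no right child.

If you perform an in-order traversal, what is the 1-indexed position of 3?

In-order visits the left subtree, then the node, then the right subtree.
At 31: go left to 2.
  At 2: go left to 34.
    34 is a leaf — visit 34.
  Visit 2.
  At 2: go right to 39.
    39 is a leaf — visit 39.
Visit 31.
At 31: go right to 36.
  At 36: go left to 15.
    At 15: go left to 32.
      At 32: no left child.
      Visit 32.
      At 32: go right to 22.
        22 is a leaf — visit 22.
    Visit 15.
    At 15: no right child.
  Visit 36.
  At 36: go right to 3.
    3 is a leaf — visit 3.
Full in-order sequence: 34, 2, 39, 31, 32, 22, 15, 36, 3.

9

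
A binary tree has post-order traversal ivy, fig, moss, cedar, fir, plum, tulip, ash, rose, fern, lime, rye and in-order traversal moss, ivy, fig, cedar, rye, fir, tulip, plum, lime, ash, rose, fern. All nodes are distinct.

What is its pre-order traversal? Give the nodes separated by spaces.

rye cedar moss fig ivy lime tulip fir plum fern rose ash

The last element of post-order is the root; it splits in-order into left and right subtrees.
Root rye: left subtree has 4 nodes {moss, ivy, fig, cedar}, right has 7 {fir, tulip, plum, lime, ash, rose, fern}.
  Root cedar: left subtree has 3 nodes {moss, ivy, fig}, right has 0 { }.
    Root moss: left subtree has 0 nodes { }, right has 2 {ivy, fig}.
      Root fig: left subtree has 1 node {ivy}, right has 0 { }.
  Root lime: left subtree has 3 nodes {fir, tulip, plum}, right has 3 {ash, rose, fern}.
    Root tulip: left subtree has 1 node {fir}, right has 1 {plum}.
    Root fern: left subtree has 2 nodes {ash, rose}, right has 0 { }.
      Root rose: left subtree has 1 node {ash}, right has 0 { }.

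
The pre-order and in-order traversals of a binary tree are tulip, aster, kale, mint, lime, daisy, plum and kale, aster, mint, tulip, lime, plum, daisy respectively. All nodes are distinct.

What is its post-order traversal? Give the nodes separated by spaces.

The first element of pre-order is the root; it splits in-order into left and right subtrees.
Root tulip: left subtree has 3 nodes {kale, aster, mint}, right has 3 {lime, plum, daisy}.
  Root aster: left subtree has 1 node {kale}, right has 1 {mint}.
  Root lime: left subtree has 0 nodes { }, right has 2 {plum, daisy}.
    Root daisy: left subtree has 1 node {plum}, right has 0 { }.

kale mint aster plum daisy lime tulip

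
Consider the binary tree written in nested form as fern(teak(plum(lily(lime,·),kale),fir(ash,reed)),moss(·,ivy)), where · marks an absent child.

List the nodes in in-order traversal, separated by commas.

In-order visits the left subtree, then the node, then the right subtree.
At fern: go left to teak.
  At teak: go left to plum.
    At plum: go left to lily.
      At lily: go left to lime.
        lime is a leaf — visit lime.
      Visit lily.
      At lily: no right child.
    Visit plum.
    At plum: go right to kale.
      kale is a leaf — visit kale.
  Visit teak.
  At teak: go right to fir.
    At fir: go left to ash.
      ash is a leaf — visit ash.
    Visit fir.
    At fir: go right to reed.
      reed is a leaf — visit reed.
Visit fern.
At fern: go right to moss.
  At moss: no left child.
  Visit moss.
  At moss: go right to ivy.
    ivy is a leaf — visit ivy.

lime, lily, plum, kale, teak, ash, fir, reed, fern, moss, ivy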